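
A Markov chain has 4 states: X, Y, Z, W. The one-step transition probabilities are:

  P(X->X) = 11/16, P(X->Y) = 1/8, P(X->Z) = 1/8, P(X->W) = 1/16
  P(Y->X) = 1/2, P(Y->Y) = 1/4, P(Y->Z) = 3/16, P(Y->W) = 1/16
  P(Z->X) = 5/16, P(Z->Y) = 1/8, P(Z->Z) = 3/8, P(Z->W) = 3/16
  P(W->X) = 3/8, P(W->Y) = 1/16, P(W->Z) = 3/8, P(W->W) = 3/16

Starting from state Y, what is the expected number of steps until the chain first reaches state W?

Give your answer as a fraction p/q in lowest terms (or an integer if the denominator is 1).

Let h_i = expected steps to first reach W from state i.
Boundary: h_W = 0.
First-step equations for the other states:
  h_X = 1 + 11/16*h_X + 1/8*h_Y + 1/8*h_Z + 1/16*h_W
  h_Y = 1 + 1/2*h_X + 1/4*h_Y + 3/16*h_Z + 1/16*h_W
  h_Z = 1 + 5/16*h_X + 1/8*h_Y + 3/8*h_Z + 3/16*h_W

Substituting h_W = 0 and rearranging gives the linear system (I - Q) h = 1:
  [5/16, -1/8, -1/8] . (h_X, h_Y, h_Z) = 1
  [-1/2, 3/4, -3/16] . (h_X, h_Y, h_Z) = 1
  [-5/16, -1/8, 5/8] . (h_X, h_Y, h_Z) = 1

Solving yields:
  h_X = 224/19
  h_Y = 664/57
  h_Z = 560/57

Starting state is Y, so the expected hitting time is h_Y = 664/57.

Answer: 664/57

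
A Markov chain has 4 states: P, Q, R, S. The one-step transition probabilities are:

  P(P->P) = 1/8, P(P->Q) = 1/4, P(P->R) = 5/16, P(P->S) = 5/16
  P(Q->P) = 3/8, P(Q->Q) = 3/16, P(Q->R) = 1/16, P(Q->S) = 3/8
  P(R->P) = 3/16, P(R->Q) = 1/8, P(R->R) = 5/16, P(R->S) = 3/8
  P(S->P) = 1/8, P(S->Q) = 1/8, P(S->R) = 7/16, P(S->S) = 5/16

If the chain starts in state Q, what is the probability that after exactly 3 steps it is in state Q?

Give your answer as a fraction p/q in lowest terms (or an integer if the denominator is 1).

Answer: 649/4096

Derivation:
Computing P^3 by repeated multiplication:
P^1 =
  P: [1/8, 1/4, 5/16, 5/16]
  Q: [3/8, 3/16, 1/16, 3/8]
  R: [3/16, 1/8, 5/16, 3/8]
  S: [1/8, 1/8, 7/16, 5/16]
P^2 =
  P: [53/256, 5/32, 37/128, 89/256]
  Q: [45/256, 47/256, 5/16, 21/64]
  R: [45/256, 5/32, 21/64, 87/256]
  S: [47/256, 19/128, 41/128, 89/256]
P^3 =
  P: [373/2048, 329/2048, 649/2048, 697/2048]
  Q: [195/1024, 649/4096, 315/1024, 1407/4096]
  R: [189/1024, 321/2048, 647/2048, 351/1024]
  S: [373/2048, 161/1024, 653/2048, 175/512]

(P^3)[Q -> Q] = 649/4096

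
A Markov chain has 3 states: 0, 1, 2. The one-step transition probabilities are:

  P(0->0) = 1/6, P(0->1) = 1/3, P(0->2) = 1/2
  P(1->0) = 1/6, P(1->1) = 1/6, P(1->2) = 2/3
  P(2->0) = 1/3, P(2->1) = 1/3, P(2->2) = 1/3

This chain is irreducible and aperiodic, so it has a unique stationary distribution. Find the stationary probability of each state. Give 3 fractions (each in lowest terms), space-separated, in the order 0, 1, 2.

The stationary distribution satisfies pi = pi * P, i.e.:
  pi_0 = 1/6*pi_0 + 1/6*pi_1 + 1/3*pi_2
  pi_1 = 1/3*pi_0 + 1/6*pi_1 + 1/3*pi_2
  pi_2 = 1/2*pi_0 + 2/3*pi_1 + 1/3*pi_2
with normalization: pi_0 + pi_1 + pi_2 = 1.

Using the first 2 balance equations plus normalization, the linear system A*pi = b is:
  [-5/6, 1/6, 1/3] . pi = 0
  [1/3, -5/6, 1/3] . pi = 0
  [1, 1, 1] . pi = 1

Solving yields:
  pi_0 = 12/49
  pi_1 = 2/7
  pi_2 = 23/49

Verification (pi * P):
  12/49*1/6 + 2/7*1/6 + 23/49*1/3 = 12/49 = pi_0  (ok)
  12/49*1/3 + 2/7*1/6 + 23/49*1/3 = 2/7 = pi_1  (ok)
  12/49*1/2 + 2/7*2/3 + 23/49*1/3 = 23/49 = pi_2  (ok)

Answer: 12/49 2/7 23/49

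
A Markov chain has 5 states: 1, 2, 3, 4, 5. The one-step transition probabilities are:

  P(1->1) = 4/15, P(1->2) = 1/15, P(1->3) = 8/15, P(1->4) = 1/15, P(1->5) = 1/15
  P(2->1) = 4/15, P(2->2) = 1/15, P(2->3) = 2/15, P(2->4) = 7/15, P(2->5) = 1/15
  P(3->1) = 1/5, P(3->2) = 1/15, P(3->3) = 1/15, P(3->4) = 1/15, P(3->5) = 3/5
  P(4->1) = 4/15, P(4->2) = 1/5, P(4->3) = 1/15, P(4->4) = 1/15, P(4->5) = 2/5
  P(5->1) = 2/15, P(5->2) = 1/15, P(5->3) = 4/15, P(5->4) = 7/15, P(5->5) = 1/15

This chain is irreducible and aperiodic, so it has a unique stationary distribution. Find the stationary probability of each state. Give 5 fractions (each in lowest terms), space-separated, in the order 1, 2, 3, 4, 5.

The stationary distribution satisfies pi = pi * P, i.e.:
  pi_1 = 4/15*pi_1 + 4/15*pi_2 + 1/5*pi_3 + 4/15*pi_4 + 2/15*pi_5
  pi_2 = 1/15*pi_1 + 1/15*pi_2 + 1/15*pi_3 + 1/5*pi_4 + 1/15*pi_5
  pi_3 = 8/15*pi_1 + 2/15*pi_2 + 1/15*pi_3 + 1/15*pi_4 + 4/15*pi_5
  pi_4 = 1/15*pi_1 + 7/15*pi_2 + 1/15*pi_3 + 1/15*pi_4 + 7/15*pi_5
  pi_5 = 1/15*pi_1 + 1/15*pi_2 + 3/5*pi_3 + 2/5*pi_4 + 1/15*pi_5
with normalization: pi_1 + pi_2 + pi_3 + pi_4 + pi_5 = 1.

Using the first 4 balance equations plus normalization, the linear system A*pi = b is:
  [-11/15, 4/15, 1/5, 4/15, 2/15] . pi = 0
  [1/15, -14/15, 1/15, 1/5, 1/15] . pi = 0
  [8/15, 2/15, -14/15, 1/15, 4/15] . pi = 0
  [1/15, 7/15, 1/15, -14/15, 7/15] . pi = 0
  [1, 1, 1, 1, 1] . pi = 1

Solving yields:
  pi_1 = 15839/72822
  pi_2 = 3431/36411
  pi_3 = 5477/24274
  pi_4 = 2509/12137
  pi_5 = 3106/12137

Verification (pi * P):
  15839/72822*4/15 + 3431/36411*4/15 + 5477/24274*1/5 + 2509/12137*4/15 + 3106/12137*2/15 = 15839/72822 = pi_1  (ok)
  15839/72822*1/15 + 3431/36411*1/15 + 5477/24274*1/15 + 2509/12137*1/5 + 3106/12137*1/15 = 3431/36411 = pi_2  (ok)
  15839/72822*8/15 + 3431/36411*2/15 + 5477/24274*1/15 + 2509/12137*1/15 + 3106/12137*4/15 = 5477/24274 = pi_3  (ok)
  15839/72822*1/15 + 3431/36411*7/15 + 5477/24274*1/15 + 2509/12137*1/15 + 3106/12137*7/15 = 2509/12137 = pi_4  (ok)
  15839/72822*1/15 + 3431/36411*1/15 + 5477/24274*3/5 + 2509/12137*2/5 + 3106/12137*1/15 = 3106/12137 = pi_5  (ok)

Answer: 15839/72822 3431/36411 5477/24274 2509/12137 3106/12137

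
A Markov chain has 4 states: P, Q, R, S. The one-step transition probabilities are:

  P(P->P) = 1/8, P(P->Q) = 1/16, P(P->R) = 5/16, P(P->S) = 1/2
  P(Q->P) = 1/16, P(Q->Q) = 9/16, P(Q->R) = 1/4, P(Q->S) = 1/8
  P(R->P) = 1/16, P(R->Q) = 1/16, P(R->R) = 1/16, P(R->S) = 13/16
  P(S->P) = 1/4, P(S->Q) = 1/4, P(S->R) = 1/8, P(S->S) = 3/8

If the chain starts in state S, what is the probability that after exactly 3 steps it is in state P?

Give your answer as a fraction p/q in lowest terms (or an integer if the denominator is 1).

Computing P^3 by repeated multiplication:
P^1 =
  P: [1/8, 1/16, 5/16, 1/2]
  Q: [1/16, 9/16, 1/4, 1/8]
  R: [1/16, 1/16, 1/16, 13/16]
  S: [1/4, 1/4, 1/8, 3/8]
P^2 =
  P: [21/128, 3/16, 35/256, 131/256]
  Q: [23/256, 47/128, 49/256, 45/128]
  R: [7/32, 63/256, 9/64, 101/256]
  S: [19/128, 33/128, 25/128, 51/128]
P^3 =
  P: [691/4096, 1033/4096, 699/4096, 1673/4096]
  Q: [549/4096, 639/2048, 45/256, 1549/4096]
  R: [615/4096, 1063/4096, 385/2048, 103/256]
  S: [75/512, 545/2048, 177/1024, 849/2048]

(P^3)[S -> P] = 75/512

Answer: 75/512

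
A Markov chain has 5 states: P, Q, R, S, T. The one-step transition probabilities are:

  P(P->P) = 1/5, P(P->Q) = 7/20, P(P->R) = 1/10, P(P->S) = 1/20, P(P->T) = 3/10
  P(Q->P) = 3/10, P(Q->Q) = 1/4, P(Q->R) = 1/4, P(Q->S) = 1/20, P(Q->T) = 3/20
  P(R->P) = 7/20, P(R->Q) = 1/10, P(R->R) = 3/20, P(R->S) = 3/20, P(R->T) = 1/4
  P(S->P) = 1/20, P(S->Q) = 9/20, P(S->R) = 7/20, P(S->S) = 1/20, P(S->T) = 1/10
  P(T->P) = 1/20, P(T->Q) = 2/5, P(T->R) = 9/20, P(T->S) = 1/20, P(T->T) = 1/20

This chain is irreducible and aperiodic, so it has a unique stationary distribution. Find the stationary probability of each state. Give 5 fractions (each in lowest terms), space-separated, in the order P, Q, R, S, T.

Answer: 4812/21419 29926/107095 10153/42838 7893/107095 39667/214190

Derivation:
The stationary distribution satisfies pi = pi * P, i.e.:
  pi_P = 1/5*pi_P + 3/10*pi_Q + 7/20*pi_R + 1/20*pi_S + 1/20*pi_T
  pi_Q = 7/20*pi_P + 1/4*pi_Q + 1/10*pi_R + 9/20*pi_S + 2/5*pi_T
  pi_R = 1/10*pi_P + 1/4*pi_Q + 3/20*pi_R + 7/20*pi_S + 9/20*pi_T
  pi_S = 1/20*pi_P + 1/20*pi_Q + 3/20*pi_R + 1/20*pi_S + 1/20*pi_T
  pi_T = 3/10*pi_P + 3/20*pi_Q + 1/4*pi_R + 1/10*pi_S + 1/20*pi_T
with normalization: pi_P + pi_Q + pi_R + pi_S + pi_T = 1.

Using the first 4 balance equations plus normalization, the linear system A*pi = b is:
  [-4/5, 3/10, 7/20, 1/20, 1/20] . pi = 0
  [7/20, -3/4, 1/10, 9/20, 2/5] . pi = 0
  [1/10, 1/4, -17/20, 7/20, 9/20] . pi = 0
  [1/20, 1/20, 3/20, -19/20, 1/20] . pi = 0
  [1, 1, 1, 1, 1] . pi = 1

Solving yields:
  pi_P = 4812/21419
  pi_Q = 29926/107095
  pi_R = 10153/42838
  pi_S = 7893/107095
  pi_T = 39667/214190

Verification (pi * P):
  4812/21419*1/5 + 29926/107095*3/10 + 10153/42838*7/20 + 7893/107095*1/20 + 39667/214190*1/20 = 4812/21419 = pi_P  (ok)
  4812/21419*7/20 + 29926/107095*1/4 + 10153/42838*1/10 + 7893/107095*9/20 + 39667/214190*2/5 = 29926/107095 = pi_Q  (ok)
  4812/21419*1/10 + 29926/107095*1/4 + 10153/42838*3/20 + 7893/107095*7/20 + 39667/214190*9/20 = 10153/42838 = pi_R  (ok)
  4812/21419*1/20 + 29926/107095*1/20 + 10153/42838*3/20 + 7893/107095*1/20 + 39667/214190*1/20 = 7893/107095 = pi_S  (ok)
  4812/21419*3/10 + 29926/107095*3/20 + 10153/42838*1/4 + 7893/107095*1/10 + 39667/214190*1/20 = 39667/214190 = pi_T  (ok)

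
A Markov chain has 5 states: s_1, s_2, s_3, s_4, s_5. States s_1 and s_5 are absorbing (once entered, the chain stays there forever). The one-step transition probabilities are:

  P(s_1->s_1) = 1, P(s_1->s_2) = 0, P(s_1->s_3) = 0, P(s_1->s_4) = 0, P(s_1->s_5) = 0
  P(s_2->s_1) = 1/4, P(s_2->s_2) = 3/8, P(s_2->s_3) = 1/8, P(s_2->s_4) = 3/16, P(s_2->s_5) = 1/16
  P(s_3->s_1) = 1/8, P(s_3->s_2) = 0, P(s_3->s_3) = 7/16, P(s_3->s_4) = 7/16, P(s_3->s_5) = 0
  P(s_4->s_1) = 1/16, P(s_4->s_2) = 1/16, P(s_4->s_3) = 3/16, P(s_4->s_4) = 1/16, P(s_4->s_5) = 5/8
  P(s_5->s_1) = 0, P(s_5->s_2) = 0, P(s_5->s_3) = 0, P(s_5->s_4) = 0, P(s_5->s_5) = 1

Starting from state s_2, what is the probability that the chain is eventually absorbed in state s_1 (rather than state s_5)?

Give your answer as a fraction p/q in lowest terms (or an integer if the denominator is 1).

Answer: 575/1099

Derivation:
Let a_i = P(absorbed in s_1 | start in state i).
Boundary conditions: a_s_1 = 1, a_s_5 = 0.
For each transient state i, a_i = sum_j P(i->j) * a_j:
  a_s_2 = 1/4*a_s_1 + 3/8*a_s_2 + 1/8*a_s_3 + 3/16*a_s_4 + 1/16*a_s_5
  a_s_3 = 1/8*a_s_1 + 0*a_s_2 + 7/16*a_s_3 + 7/16*a_s_4 + 0*a_s_5
  a_s_4 = 1/16*a_s_1 + 1/16*a_s_2 + 3/16*a_s_3 + 1/16*a_s_4 + 5/8*a_s_5

Substituting a_s_1 = 1 and a_s_5 = 0, rearrange to (I - Q) a = r where r[i] = P(i -> s_1):
  [5/8, -1/8, -3/16] . (a_s_2, a_s_3, a_s_4) = 1/4
  [0, 9/16, -7/16] . (a_s_2, a_s_3, a_s_4) = 1/8
  [-1/16, -3/16, 15/16] . (a_s_2, a_s_3, a_s_4) = 1/16

Solving yields:
  a_s_2 = 575/1099
  a_s_3 = 56/157
  a_s_4 = 190/1099

Starting state is s_2, so the absorption probability is a_s_2 = 575/1099.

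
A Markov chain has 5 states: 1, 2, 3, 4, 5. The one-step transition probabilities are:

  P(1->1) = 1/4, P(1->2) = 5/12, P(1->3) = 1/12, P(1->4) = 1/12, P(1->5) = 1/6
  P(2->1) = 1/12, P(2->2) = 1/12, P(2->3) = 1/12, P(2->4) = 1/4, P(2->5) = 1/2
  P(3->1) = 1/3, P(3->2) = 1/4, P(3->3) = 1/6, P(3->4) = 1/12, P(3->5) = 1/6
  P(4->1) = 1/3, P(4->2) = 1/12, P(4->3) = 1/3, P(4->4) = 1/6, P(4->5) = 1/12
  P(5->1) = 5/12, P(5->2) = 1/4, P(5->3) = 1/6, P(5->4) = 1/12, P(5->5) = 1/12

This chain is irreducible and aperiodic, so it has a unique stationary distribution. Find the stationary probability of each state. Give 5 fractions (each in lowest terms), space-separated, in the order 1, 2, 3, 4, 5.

Answer: 7427/27476 6425/27476 1009/6869 1833/13738 2961/13738

Derivation:
The stationary distribution satisfies pi = pi * P, i.e.:
  pi_1 = 1/4*pi_1 + 1/12*pi_2 + 1/3*pi_3 + 1/3*pi_4 + 5/12*pi_5
  pi_2 = 5/12*pi_1 + 1/12*pi_2 + 1/4*pi_3 + 1/12*pi_4 + 1/4*pi_5
  pi_3 = 1/12*pi_1 + 1/12*pi_2 + 1/6*pi_3 + 1/3*pi_4 + 1/6*pi_5
  pi_4 = 1/12*pi_1 + 1/4*pi_2 + 1/12*pi_3 + 1/6*pi_4 + 1/12*pi_5
  pi_5 = 1/6*pi_1 + 1/2*pi_2 + 1/6*pi_3 + 1/12*pi_4 + 1/12*pi_5
with normalization: pi_1 + pi_2 + pi_3 + pi_4 + pi_5 = 1.

Using the first 4 balance equations plus normalization, the linear system A*pi = b is:
  [-3/4, 1/12, 1/3, 1/3, 5/12] . pi = 0
  [5/12, -11/12, 1/4, 1/12, 1/4] . pi = 0
  [1/12, 1/12, -5/6, 1/3, 1/6] . pi = 0
  [1/12, 1/4, 1/12, -5/6, 1/12] . pi = 0
  [1, 1, 1, 1, 1] . pi = 1

Solving yields:
  pi_1 = 7427/27476
  pi_2 = 6425/27476
  pi_3 = 1009/6869
  pi_4 = 1833/13738
  pi_5 = 2961/13738

Verification (pi * P):
  7427/27476*1/4 + 6425/27476*1/12 + 1009/6869*1/3 + 1833/13738*1/3 + 2961/13738*5/12 = 7427/27476 = pi_1  (ok)
  7427/27476*5/12 + 6425/27476*1/12 + 1009/6869*1/4 + 1833/13738*1/12 + 2961/13738*1/4 = 6425/27476 = pi_2  (ok)
  7427/27476*1/12 + 6425/27476*1/12 + 1009/6869*1/6 + 1833/13738*1/3 + 2961/13738*1/6 = 1009/6869 = pi_3  (ok)
  7427/27476*1/12 + 6425/27476*1/4 + 1009/6869*1/12 + 1833/13738*1/6 + 2961/13738*1/12 = 1833/13738 = pi_4  (ok)
  7427/27476*1/6 + 6425/27476*1/2 + 1009/6869*1/6 + 1833/13738*1/12 + 2961/13738*1/12 = 2961/13738 = pi_5  (ok)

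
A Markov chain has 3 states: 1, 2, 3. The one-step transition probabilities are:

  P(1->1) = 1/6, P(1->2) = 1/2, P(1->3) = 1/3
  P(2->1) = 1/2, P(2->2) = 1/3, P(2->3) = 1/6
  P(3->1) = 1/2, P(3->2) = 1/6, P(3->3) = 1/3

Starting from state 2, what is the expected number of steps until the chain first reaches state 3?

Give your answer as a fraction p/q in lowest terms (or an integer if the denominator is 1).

Let h_i = expected steps to first reach 3 from state i.
Boundary: h_3 = 0.
First-step equations for the other states:
  h_1 = 1 + 1/6*h_1 + 1/2*h_2 + 1/3*h_3
  h_2 = 1 + 1/2*h_1 + 1/3*h_2 + 1/6*h_3

Substituting h_3 = 0 and rearranging gives the linear system (I - Q) h = 1:
  [5/6, -1/2] . (h_1, h_2) = 1
  [-1/2, 2/3] . (h_1, h_2) = 1

Solving yields:
  h_1 = 42/11
  h_2 = 48/11

Starting state is 2, so the expected hitting time is h_2 = 48/11.

Answer: 48/11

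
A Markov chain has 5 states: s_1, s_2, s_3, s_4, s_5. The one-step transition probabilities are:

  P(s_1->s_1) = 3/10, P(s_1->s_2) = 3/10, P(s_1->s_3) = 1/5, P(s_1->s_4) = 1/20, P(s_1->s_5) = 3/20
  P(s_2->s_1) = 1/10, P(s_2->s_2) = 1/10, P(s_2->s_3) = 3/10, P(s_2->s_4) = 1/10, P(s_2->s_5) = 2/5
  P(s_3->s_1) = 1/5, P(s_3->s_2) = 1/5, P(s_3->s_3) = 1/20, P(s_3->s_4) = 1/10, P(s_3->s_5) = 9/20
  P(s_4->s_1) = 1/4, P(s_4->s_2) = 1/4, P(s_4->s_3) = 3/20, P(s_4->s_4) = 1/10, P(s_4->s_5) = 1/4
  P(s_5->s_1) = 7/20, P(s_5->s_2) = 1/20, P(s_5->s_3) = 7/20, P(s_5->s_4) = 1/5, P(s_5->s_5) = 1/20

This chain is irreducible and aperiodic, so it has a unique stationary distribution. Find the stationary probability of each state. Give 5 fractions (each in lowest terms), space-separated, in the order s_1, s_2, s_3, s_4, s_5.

Answer: 29406/117713 20733/117713 25472/117713 13192/117713 28910/117713

Derivation:
The stationary distribution satisfies pi = pi * P, i.e.:
  pi_s_1 = 3/10*pi_s_1 + 1/10*pi_s_2 + 1/5*pi_s_3 + 1/4*pi_s_4 + 7/20*pi_s_5
  pi_s_2 = 3/10*pi_s_1 + 1/10*pi_s_2 + 1/5*pi_s_3 + 1/4*pi_s_4 + 1/20*pi_s_5
  pi_s_3 = 1/5*pi_s_1 + 3/10*pi_s_2 + 1/20*pi_s_3 + 3/20*pi_s_4 + 7/20*pi_s_5
  pi_s_4 = 1/20*pi_s_1 + 1/10*pi_s_2 + 1/10*pi_s_3 + 1/10*pi_s_4 + 1/5*pi_s_5
  pi_s_5 = 3/20*pi_s_1 + 2/5*pi_s_2 + 9/20*pi_s_3 + 1/4*pi_s_4 + 1/20*pi_s_5
with normalization: pi_s_1 + pi_s_2 + pi_s_3 + pi_s_4 + pi_s_5 = 1.

Using the first 4 balance equations plus normalization, the linear system A*pi = b is:
  [-7/10, 1/10, 1/5, 1/4, 7/20] . pi = 0
  [3/10, -9/10, 1/5, 1/4, 1/20] . pi = 0
  [1/5, 3/10, -19/20, 3/20, 7/20] . pi = 0
  [1/20, 1/10, 1/10, -9/10, 1/5] . pi = 0
  [1, 1, 1, 1, 1] . pi = 1

Solving yields:
  pi_s_1 = 29406/117713
  pi_s_2 = 20733/117713
  pi_s_3 = 25472/117713
  pi_s_4 = 13192/117713
  pi_s_5 = 28910/117713

Verification (pi * P):
  29406/117713*3/10 + 20733/117713*1/10 + 25472/117713*1/5 + 13192/117713*1/4 + 28910/117713*7/20 = 29406/117713 = pi_s_1  (ok)
  29406/117713*3/10 + 20733/117713*1/10 + 25472/117713*1/5 + 13192/117713*1/4 + 28910/117713*1/20 = 20733/117713 = pi_s_2  (ok)
  29406/117713*1/5 + 20733/117713*3/10 + 25472/117713*1/20 + 13192/117713*3/20 + 28910/117713*7/20 = 25472/117713 = pi_s_3  (ok)
  29406/117713*1/20 + 20733/117713*1/10 + 25472/117713*1/10 + 13192/117713*1/10 + 28910/117713*1/5 = 13192/117713 = pi_s_4  (ok)
  29406/117713*3/20 + 20733/117713*2/5 + 25472/117713*9/20 + 13192/117713*1/4 + 28910/117713*1/20 = 28910/117713 = pi_s_5  (ok)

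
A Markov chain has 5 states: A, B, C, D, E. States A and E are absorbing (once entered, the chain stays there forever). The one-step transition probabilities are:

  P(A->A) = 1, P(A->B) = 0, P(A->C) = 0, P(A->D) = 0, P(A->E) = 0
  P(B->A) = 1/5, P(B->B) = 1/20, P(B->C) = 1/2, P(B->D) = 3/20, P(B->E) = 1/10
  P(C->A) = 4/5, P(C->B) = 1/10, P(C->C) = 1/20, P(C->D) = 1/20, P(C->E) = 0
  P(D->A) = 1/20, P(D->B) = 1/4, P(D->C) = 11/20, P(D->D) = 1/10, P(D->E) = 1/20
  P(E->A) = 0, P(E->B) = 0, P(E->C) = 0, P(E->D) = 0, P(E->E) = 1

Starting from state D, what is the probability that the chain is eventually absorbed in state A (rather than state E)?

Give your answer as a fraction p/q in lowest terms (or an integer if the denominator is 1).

Let a_i = P(absorbed in A | start in state i).
Boundary conditions: a_A = 1, a_E = 0.
For each transient state i, a_i = sum_j P(i->j) * a_j:
  a_B = 1/5*a_A + 1/20*a_B + 1/2*a_C + 3/20*a_D + 1/10*a_E
  a_C = 4/5*a_A + 1/10*a_B + 1/20*a_C + 1/20*a_D + 0*a_E
  a_D = 1/20*a_A + 1/4*a_B + 11/20*a_C + 1/10*a_D + 1/20*a_E

Substituting a_A = 1 and a_E = 0, rearrange to (I - Q) a = r where r[i] = P(i -> A):
  [19/20, -1/2, -3/20] . (a_B, a_C, a_D) = 1/5
  [-1/10, 19/20, -1/20] . (a_B, a_C, a_D) = 4/5
  [-1/4, -11/20, 9/10] . (a_B, a_C, a_D) = 1/20

Solving yields:
  a_B = 4799/5528
  a_C = 5421/5528
  a_D = 4953/5528

Starting state is D, so the absorption probability is a_D = 4953/5528.

Answer: 4953/5528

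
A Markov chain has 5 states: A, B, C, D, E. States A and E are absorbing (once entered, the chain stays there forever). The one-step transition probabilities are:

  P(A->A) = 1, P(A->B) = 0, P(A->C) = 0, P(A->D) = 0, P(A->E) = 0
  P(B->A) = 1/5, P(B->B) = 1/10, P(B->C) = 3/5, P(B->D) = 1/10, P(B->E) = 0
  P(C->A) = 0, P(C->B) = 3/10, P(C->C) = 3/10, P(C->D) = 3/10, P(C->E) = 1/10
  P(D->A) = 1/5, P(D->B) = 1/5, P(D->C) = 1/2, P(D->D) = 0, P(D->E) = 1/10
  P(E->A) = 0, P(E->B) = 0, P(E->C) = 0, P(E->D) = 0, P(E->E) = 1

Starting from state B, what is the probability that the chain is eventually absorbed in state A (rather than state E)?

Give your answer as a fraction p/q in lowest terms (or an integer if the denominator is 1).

Answer: 16/25

Derivation:
Let a_i = P(absorbed in A | start in state i).
Boundary conditions: a_A = 1, a_E = 0.
For each transient state i, a_i = sum_j P(i->j) * a_j:
  a_B = 1/5*a_A + 1/10*a_B + 3/5*a_C + 1/10*a_D + 0*a_E
  a_C = 0*a_A + 3/10*a_B + 3/10*a_C + 3/10*a_D + 1/10*a_E
  a_D = 1/5*a_A + 1/5*a_B + 1/2*a_C + 0*a_D + 1/10*a_E

Substituting a_A = 1 and a_E = 0, rearrange to (I - Q) a = r where r[i] = P(i -> A):
  [9/10, -3/5, -1/10] . (a_B, a_C, a_D) = 1/5
  [-3/10, 7/10, -3/10] . (a_B, a_C, a_D) = 0
  [-1/5, -1/2, 1] . (a_B, a_C, a_D) = 1/5

Solving yields:
  a_B = 16/25
  a_C = 66/125
  a_D = 74/125

Starting state is B, so the absorption probability is a_B = 16/25.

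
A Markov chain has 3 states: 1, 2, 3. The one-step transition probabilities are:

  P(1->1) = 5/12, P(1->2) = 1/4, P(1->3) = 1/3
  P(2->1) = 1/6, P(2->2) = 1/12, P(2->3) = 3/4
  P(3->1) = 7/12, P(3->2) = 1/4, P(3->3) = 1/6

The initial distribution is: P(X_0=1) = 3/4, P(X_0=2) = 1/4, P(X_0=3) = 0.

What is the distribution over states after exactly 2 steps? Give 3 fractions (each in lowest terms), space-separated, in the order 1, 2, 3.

Answer: 7/16 31/144 25/72

Derivation:
Propagating the distribution step by step (d_{t+1} = d_t * P):
d_0 = (1=3/4, 2=1/4, 3=0)
  d_1[1] = 3/4*5/12 + 1/4*1/6 + 0*7/12 = 17/48
  d_1[2] = 3/4*1/4 + 1/4*1/12 + 0*1/4 = 5/24
  d_1[3] = 3/4*1/3 + 1/4*3/4 + 0*1/6 = 7/16
d_1 = (1=17/48, 2=5/24, 3=7/16)
  d_2[1] = 17/48*5/12 + 5/24*1/6 + 7/16*7/12 = 7/16
  d_2[2] = 17/48*1/4 + 5/24*1/12 + 7/16*1/4 = 31/144
  d_2[3] = 17/48*1/3 + 5/24*3/4 + 7/16*1/6 = 25/72
d_2 = (1=7/16, 2=31/144, 3=25/72)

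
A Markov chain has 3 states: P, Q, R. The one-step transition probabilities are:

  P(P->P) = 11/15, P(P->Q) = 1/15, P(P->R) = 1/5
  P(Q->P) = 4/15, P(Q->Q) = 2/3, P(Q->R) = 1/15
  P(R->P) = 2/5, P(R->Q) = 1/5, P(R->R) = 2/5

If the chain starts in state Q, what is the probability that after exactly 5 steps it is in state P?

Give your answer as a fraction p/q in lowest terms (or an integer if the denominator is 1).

Computing P^5 by repeated multiplication:
P^1 =
  P: [11/15, 1/15, 1/5]
  Q: [4/15, 2/3, 1/15]
  R: [2/5, 1/5, 2/5]
P^2 =
  P: [143/225, 2/15, 52/225]
  Q: [2/5, 107/225, 28/225]
  R: [38/75, 6/25, 19/75]
P^3 =
  P: [401/675, 599/3375, 257/1125]
  Q: [1586/3375, 1244/3375, 109/675]
  R: [604/1125, 11/45, 82/375]
P^4 =
  P: [29077/50625, 3436/16875, 2248/10125]
  Q: [8564/16875, 15661/50625, 9272/50625]
  R: [1844/3375, 1364/5625, 3563/16875]
P^5 =
  P: [428519/759375, 165877/759375, 18331/84375]
  Q: [400888/759375, 210118/759375, 148369/759375]
  R: [139166/253125, 60829/253125, 3542/16875]

(P^5)[Q -> P] = 400888/759375

Answer: 400888/759375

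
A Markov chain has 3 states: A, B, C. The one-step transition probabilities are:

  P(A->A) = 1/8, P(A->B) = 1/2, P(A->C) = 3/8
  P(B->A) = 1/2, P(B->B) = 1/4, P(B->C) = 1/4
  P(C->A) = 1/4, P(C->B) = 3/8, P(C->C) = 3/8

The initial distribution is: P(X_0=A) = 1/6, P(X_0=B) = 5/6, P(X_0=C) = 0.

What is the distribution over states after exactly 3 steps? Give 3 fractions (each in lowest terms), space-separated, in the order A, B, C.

Answer: 967/3072 23/64 1001/3072

Derivation:
Propagating the distribution step by step (d_{t+1} = d_t * P):
d_0 = (A=1/6, B=5/6, C=0)
  d_1[A] = 1/6*1/8 + 5/6*1/2 + 0*1/4 = 7/16
  d_1[B] = 1/6*1/2 + 5/6*1/4 + 0*3/8 = 7/24
  d_1[C] = 1/6*3/8 + 5/6*1/4 + 0*3/8 = 13/48
d_1 = (A=7/16, B=7/24, C=13/48)
  d_2[A] = 7/16*1/8 + 7/24*1/2 + 13/48*1/4 = 103/384
  d_2[B] = 7/16*1/2 + 7/24*1/4 + 13/48*3/8 = 151/384
  d_2[C] = 7/16*3/8 + 7/24*1/4 + 13/48*3/8 = 65/192
d_2 = (A=103/384, B=151/384, C=65/192)
  d_3[A] = 103/384*1/8 + 151/384*1/2 + 65/192*1/4 = 967/3072
  d_3[B] = 103/384*1/2 + 151/384*1/4 + 65/192*3/8 = 23/64
  d_3[C] = 103/384*3/8 + 151/384*1/4 + 65/192*3/8 = 1001/3072
d_3 = (A=967/3072, B=23/64, C=1001/3072)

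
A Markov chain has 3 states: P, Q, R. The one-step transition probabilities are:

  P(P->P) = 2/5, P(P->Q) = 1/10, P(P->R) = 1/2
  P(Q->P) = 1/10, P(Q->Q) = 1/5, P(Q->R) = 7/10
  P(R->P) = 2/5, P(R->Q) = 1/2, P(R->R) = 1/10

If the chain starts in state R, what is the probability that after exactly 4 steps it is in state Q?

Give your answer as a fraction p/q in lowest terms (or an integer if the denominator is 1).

Computing P^4 by repeated multiplication:
P^1 =
  P: [2/5, 1/10, 1/2]
  Q: [1/10, 1/5, 7/10]
  R: [2/5, 1/2, 1/10]
P^2 =
  P: [37/100, 31/100, 8/25]
  Q: [17/50, 2/5, 13/50]
  R: [1/4, 19/100, 14/25]
P^3 =
  P: [307/1000, 259/1000, 217/500]
  Q: [7/25, 61/250, 119/250]
  R: [343/1000, 343/1000, 157/500]
P^4 =
  P: [3223/10000, 599/2000, 1891/5000]
  Q: [817/2500, 787/2500, 224/625]
  R: [2971/10000, 2599/10000, 443/1000]

(P^4)[R -> Q] = 2599/10000

Answer: 2599/10000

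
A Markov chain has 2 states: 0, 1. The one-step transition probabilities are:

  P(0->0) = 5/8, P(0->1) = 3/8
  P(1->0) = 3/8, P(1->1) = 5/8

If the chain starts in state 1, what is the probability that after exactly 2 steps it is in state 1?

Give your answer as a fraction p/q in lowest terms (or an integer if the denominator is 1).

Answer: 17/32

Derivation:
Computing P^2 by repeated multiplication:
P^1 =
  0: [5/8, 3/8]
  1: [3/8, 5/8]
P^2 =
  0: [17/32, 15/32]
  1: [15/32, 17/32]

(P^2)[1 -> 1] = 17/32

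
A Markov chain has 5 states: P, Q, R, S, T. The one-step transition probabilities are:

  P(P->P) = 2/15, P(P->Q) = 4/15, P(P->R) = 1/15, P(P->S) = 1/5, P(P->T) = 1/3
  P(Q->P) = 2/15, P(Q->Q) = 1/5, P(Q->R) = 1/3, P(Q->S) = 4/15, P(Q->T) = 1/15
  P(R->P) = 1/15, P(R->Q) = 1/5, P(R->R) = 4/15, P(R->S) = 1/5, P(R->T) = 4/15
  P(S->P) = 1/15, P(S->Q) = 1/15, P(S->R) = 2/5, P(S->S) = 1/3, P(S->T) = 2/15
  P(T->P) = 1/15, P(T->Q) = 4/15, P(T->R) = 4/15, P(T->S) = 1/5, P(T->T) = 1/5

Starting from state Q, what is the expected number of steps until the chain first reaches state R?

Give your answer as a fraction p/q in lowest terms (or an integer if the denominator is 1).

Answer: 3795/1192

Derivation:
Let h_i = expected steps to first reach R from state i.
Boundary: h_R = 0.
First-step equations for the other states:
  h_P = 1 + 2/15*h_P + 4/15*h_Q + 1/15*h_R + 1/5*h_S + 1/3*h_T
  h_Q = 1 + 2/15*h_P + 1/5*h_Q + 1/3*h_R + 4/15*h_S + 1/15*h_T
  h_S = 1 + 1/15*h_P + 1/15*h_Q + 2/5*h_R + 1/3*h_S + 2/15*h_T
  h_T = 1 + 1/15*h_P + 4/15*h_Q + 4/15*h_R + 1/5*h_S + 1/5*h_T

Substituting h_R = 0 and rearranging gives the linear system (I - Q) h = 1:
  [13/15, -4/15, -1/5, -1/3] . (h_P, h_Q, h_S, h_T) = 1
  [-2/15, 4/5, -4/15, -1/15] . (h_P, h_Q, h_S, h_T) = 1
  [-1/15, -1/15, 2/3, -2/15] . (h_P, h_Q, h_S, h_T) = 1
  [-1/15, -4/15, -1/5, 4/5] . (h_P, h_Q, h_S, h_T) = 1

Solving yields:
  h_P = 53805/13112
  h_Q = 3795/1192
  h_S = 38085/13112
  h_T = 22155/6556

Starting state is Q, so the expected hitting time is h_Q = 3795/1192.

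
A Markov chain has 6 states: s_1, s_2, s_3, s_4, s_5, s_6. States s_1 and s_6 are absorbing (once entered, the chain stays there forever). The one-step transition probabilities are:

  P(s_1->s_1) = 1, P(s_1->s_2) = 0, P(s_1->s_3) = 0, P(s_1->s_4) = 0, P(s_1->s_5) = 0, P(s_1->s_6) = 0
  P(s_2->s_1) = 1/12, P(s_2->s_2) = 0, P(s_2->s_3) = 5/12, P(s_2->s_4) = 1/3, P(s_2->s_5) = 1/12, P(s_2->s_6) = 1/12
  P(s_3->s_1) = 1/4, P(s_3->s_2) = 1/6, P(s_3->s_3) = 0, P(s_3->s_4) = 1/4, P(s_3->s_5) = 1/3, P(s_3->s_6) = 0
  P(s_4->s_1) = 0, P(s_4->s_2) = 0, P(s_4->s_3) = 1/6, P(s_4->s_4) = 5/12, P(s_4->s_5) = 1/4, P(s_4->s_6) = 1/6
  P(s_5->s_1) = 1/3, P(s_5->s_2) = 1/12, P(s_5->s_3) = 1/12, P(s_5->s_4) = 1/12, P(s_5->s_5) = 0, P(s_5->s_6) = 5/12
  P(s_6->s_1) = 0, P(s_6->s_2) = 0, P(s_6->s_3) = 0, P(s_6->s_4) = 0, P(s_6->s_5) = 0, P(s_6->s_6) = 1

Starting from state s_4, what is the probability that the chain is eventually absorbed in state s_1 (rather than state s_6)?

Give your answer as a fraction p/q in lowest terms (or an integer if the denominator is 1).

Answer: 3117/8777

Derivation:
Let a_i = P(absorbed in s_1 | start in state i).
Boundary conditions: a_s_1 = 1, a_s_6 = 0.
For each transient state i, a_i = sum_j P(i->j) * a_j:
  a_s_2 = 1/12*a_s_1 + 0*a_s_2 + 5/12*a_s_3 + 1/3*a_s_4 + 1/12*a_s_5 + 1/12*a_s_6
  a_s_3 = 1/4*a_s_1 + 1/6*a_s_2 + 0*a_s_3 + 1/4*a_s_4 + 1/3*a_s_5 + 0*a_s_6
  a_s_4 = 0*a_s_1 + 0*a_s_2 + 1/6*a_s_3 + 5/12*a_s_4 + 1/4*a_s_5 + 1/6*a_s_6
  a_s_5 = 1/3*a_s_1 + 1/12*a_s_2 + 1/12*a_s_3 + 1/12*a_s_4 + 0*a_s_5 + 5/12*a_s_6

Substituting a_s_1 = 1 and a_s_6 = 0, rearrange to (I - Q) a = r where r[i] = P(i -> s_1):
  [1, -5/12, -1/3, -1/12] . (a_s_2, a_s_3, a_s_4, a_s_5) = 1/12
  [-1/6, 1, -1/4, -1/3] . (a_s_2, a_s_3, a_s_4, a_s_5) = 1/4
  [0, -1/6, 7/12, -1/4] . (a_s_2, a_s_3, a_s_4, a_s_5) = 0
  [-1/12, -1/12, -1/12, 1] . (a_s_2, a_s_3, a_s_4, a_s_5) = 1/3

Solving yields:
  a_s_2 = 4177/8777
  a_s_3 = 4986/8777
  a_s_4 = 3117/8777
  a_s_5 = 3949/8777

Starting state is s_4, so the absorption probability is a_s_4 = 3117/8777.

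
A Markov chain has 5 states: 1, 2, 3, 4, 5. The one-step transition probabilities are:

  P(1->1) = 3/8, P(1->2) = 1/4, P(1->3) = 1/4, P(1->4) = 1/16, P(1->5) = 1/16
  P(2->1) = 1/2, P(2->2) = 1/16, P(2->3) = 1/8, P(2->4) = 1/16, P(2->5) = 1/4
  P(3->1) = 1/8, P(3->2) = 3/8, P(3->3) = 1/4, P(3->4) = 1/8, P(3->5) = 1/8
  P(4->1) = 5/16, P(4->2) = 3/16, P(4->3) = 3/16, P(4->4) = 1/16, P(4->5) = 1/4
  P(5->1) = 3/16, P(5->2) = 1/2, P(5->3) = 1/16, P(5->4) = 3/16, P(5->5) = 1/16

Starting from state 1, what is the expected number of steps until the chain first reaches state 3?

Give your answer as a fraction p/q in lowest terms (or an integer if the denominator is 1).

Let h_i = expected steps to first reach 3 from state i.
Boundary: h_3 = 0.
First-step equations for the other states:
  h_1 = 1 + 3/8*h_1 + 1/4*h_2 + 1/4*h_3 + 1/16*h_4 + 1/16*h_5
  h_2 = 1 + 1/2*h_1 + 1/16*h_2 + 1/8*h_3 + 1/16*h_4 + 1/4*h_5
  h_4 = 1 + 5/16*h_1 + 3/16*h_2 + 3/16*h_3 + 1/16*h_4 + 1/4*h_5
  h_5 = 1 + 3/16*h_1 + 1/2*h_2 + 1/16*h_3 + 3/16*h_4 + 1/16*h_5

Substituting h_3 = 0 and rearranging gives the linear system (I - Q) h = 1:
  [5/8, -1/4, -1/16, -1/16] . (h_1, h_2, h_4, h_5) = 1
  [-1/2, 15/16, -1/16, -1/4] . (h_1, h_2, h_4, h_5) = 1
  [-5/16, -3/16, 15/16, -1/4] . (h_1, h_2, h_4, h_5) = 1
  [-3/16, -1/2, -3/16, 15/16] . (h_1, h_2, h_4, h_5) = 1

Solving yields:
  h_1 = 9128/1767
  h_2 = 3476/589
  h_4 = 3340/589
  h_5 = 11276/1767

Starting state is 1, so the expected hitting time is h_1 = 9128/1767.

Answer: 9128/1767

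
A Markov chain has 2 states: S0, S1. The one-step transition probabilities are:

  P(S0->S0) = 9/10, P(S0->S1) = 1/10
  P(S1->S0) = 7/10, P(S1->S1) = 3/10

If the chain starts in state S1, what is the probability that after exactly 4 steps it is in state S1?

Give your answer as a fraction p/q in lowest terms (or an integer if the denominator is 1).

Computing P^4 by repeated multiplication:
P^1 =
  S0: [9/10, 1/10]
  S1: [7/10, 3/10]
P^2 =
  S0: [22/25, 3/25]
  S1: [21/25, 4/25]
P^3 =
  S0: [219/250, 31/250]
  S1: [217/250, 33/250]
P^4 =
  S0: [547/625, 78/625]
  S1: [546/625, 79/625]

(P^4)[S1 -> S1] = 79/625

Answer: 79/625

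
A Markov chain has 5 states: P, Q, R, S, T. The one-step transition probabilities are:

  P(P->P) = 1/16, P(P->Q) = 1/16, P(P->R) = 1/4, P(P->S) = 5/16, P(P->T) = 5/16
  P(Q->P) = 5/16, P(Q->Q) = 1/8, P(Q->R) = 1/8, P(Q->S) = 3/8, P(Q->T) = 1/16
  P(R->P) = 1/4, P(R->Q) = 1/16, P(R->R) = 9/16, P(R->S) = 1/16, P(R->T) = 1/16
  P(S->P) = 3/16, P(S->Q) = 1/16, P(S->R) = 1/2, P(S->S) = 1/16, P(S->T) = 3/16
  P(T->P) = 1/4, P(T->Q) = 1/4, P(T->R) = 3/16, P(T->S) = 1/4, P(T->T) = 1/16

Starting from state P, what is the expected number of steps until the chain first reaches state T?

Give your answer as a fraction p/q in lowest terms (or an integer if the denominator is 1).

Let h_i = expected steps to first reach T from state i.
Boundary: h_T = 0.
First-step equations for the other states:
  h_P = 1 + 1/16*h_P + 1/16*h_Q + 1/4*h_R + 5/16*h_S + 5/16*h_T
  h_Q = 1 + 5/16*h_P + 1/8*h_Q + 1/8*h_R + 3/8*h_S + 1/16*h_T
  h_R = 1 + 1/4*h_P + 1/16*h_Q + 9/16*h_R + 1/16*h_S + 1/16*h_T
  h_S = 1 + 3/16*h_P + 1/16*h_Q + 1/2*h_R + 1/16*h_S + 3/16*h_T

Substituting h_T = 0 and rearranging gives the linear system (I - Q) h = 1:
  [15/16, -1/16, -1/4, -5/16] . (h_P, h_Q, h_R, h_S) = 1
  [-5/16, 7/8, -1/8, -3/8] . (h_P, h_Q, h_R, h_S) = 1
  [-1/4, -1/16, 7/16, -1/16] . (h_P, h_Q, h_R, h_S) = 1
  [-3/16, -1/16, -1/2, 15/16] . (h_P, h_Q, h_R, h_S) = 1

Solving yields:
  h_P = 14160/2423
  h_Q = 17512/2423
  h_R = 18480/2423
  h_S = 16440/2423

Starting state is P, so the expected hitting time is h_P = 14160/2423.

Answer: 14160/2423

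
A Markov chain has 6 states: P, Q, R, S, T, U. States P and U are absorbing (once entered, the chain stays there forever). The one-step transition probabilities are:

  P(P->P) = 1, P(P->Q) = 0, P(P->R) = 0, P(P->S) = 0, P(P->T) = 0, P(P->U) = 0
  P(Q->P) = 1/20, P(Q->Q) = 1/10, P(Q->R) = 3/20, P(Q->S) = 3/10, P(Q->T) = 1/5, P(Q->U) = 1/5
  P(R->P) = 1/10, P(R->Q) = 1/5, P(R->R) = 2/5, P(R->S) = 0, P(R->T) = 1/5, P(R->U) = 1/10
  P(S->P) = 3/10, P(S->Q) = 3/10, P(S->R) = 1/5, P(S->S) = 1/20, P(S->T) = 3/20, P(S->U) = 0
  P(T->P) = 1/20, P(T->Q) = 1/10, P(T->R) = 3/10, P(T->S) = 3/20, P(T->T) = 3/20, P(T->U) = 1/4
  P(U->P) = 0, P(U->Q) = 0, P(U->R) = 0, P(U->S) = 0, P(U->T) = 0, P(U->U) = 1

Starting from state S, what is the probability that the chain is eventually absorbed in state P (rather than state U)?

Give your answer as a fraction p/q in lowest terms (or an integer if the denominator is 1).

Answer: 1187/2022

Derivation:
Let a_i = P(absorbed in P | start in state i).
Boundary conditions: a_P = 1, a_U = 0.
For each transient state i, a_i = sum_j P(i->j) * a_j:
  a_Q = 1/20*a_P + 1/10*a_Q + 3/20*a_R + 3/10*a_S + 1/5*a_T + 1/5*a_U
  a_R = 1/10*a_P + 1/5*a_Q + 2/5*a_R + 0*a_S + 1/5*a_T + 1/10*a_U
  a_S = 3/10*a_P + 3/10*a_Q + 1/5*a_R + 1/20*a_S + 3/20*a_T + 0*a_U
  a_T = 1/20*a_P + 1/10*a_Q + 3/10*a_R + 3/20*a_S + 3/20*a_T + 1/4*a_U

Substituting a_P = 1 and a_U = 0, rearrange to (I - Q) a = r where r[i] = P(i -> P):
  [9/10, -3/20, -3/10, -1/5] . (a_Q, a_R, a_S, a_T) = 1/20
  [-1/5, 3/5, 0, -1/5] . (a_Q, a_R, a_S, a_T) = 1/10
  [-3/10, -1/5, 19/20, -3/20] . (a_Q, a_R, a_S, a_T) = 3/10
  [-1/10, -3/10, -3/20, 17/20] . (a_Q, a_R, a_S, a_T) = 1/20

Solving yields:
  a_Q = 135/337
  a_R = 424/1011
  a_S = 1187/2022
  a_T = 241/674

Starting state is S, so the absorption probability is a_S = 1187/2022.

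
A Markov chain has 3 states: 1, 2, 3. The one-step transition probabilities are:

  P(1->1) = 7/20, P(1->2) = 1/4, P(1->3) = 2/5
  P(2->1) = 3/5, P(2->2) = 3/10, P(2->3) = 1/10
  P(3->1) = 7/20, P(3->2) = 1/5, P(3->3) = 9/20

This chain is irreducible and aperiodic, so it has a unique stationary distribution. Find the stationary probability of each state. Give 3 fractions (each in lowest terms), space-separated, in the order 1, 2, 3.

Answer: 146/355 87/355 122/355

Derivation:
The stationary distribution satisfies pi = pi * P, i.e.:
  pi_1 = 7/20*pi_1 + 3/5*pi_2 + 7/20*pi_3
  pi_2 = 1/4*pi_1 + 3/10*pi_2 + 1/5*pi_3
  pi_3 = 2/5*pi_1 + 1/10*pi_2 + 9/20*pi_3
with normalization: pi_1 + pi_2 + pi_3 = 1.

Using the first 2 balance equations plus normalization, the linear system A*pi = b is:
  [-13/20, 3/5, 7/20] . pi = 0
  [1/4, -7/10, 1/5] . pi = 0
  [1, 1, 1] . pi = 1

Solving yields:
  pi_1 = 146/355
  pi_2 = 87/355
  pi_3 = 122/355

Verification (pi * P):
  146/355*7/20 + 87/355*3/5 + 122/355*7/20 = 146/355 = pi_1  (ok)
  146/355*1/4 + 87/355*3/10 + 122/355*1/5 = 87/355 = pi_2  (ok)
  146/355*2/5 + 87/355*1/10 + 122/355*9/20 = 122/355 = pi_3  (ok)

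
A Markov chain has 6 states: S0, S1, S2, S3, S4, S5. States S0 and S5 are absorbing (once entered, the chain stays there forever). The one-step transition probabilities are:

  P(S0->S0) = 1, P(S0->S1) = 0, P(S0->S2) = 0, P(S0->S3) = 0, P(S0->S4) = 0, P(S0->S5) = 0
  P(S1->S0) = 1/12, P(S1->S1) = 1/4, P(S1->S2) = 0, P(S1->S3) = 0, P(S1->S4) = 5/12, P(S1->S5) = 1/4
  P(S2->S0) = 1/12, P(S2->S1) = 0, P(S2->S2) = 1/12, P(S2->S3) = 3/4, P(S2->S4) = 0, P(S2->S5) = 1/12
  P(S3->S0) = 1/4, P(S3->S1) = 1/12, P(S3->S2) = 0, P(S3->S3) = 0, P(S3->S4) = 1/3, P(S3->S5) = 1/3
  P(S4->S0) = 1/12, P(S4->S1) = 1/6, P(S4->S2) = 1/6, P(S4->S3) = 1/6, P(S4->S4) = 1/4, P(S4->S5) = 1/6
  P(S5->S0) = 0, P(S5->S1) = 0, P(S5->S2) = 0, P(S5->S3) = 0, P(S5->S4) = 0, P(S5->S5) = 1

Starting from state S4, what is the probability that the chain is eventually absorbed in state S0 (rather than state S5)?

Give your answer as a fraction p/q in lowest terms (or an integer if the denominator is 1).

Answer: 697/1933

Derivation:
Let a_i = P(absorbed in S0 | start in state i).
Boundary conditions: a_S0 = 1, a_S5 = 0.
For each transient state i, a_i = sum_j P(i->j) * a_j:
  a_S1 = 1/12*a_S0 + 1/4*a_S1 + 0*a_S2 + 0*a_S3 + 5/12*a_S4 + 1/4*a_S5
  a_S2 = 1/12*a_S0 + 0*a_S1 + 1/12*a_S2 + 3/4*a_S3 + 0*a_S4 + 1/12*a_S5
  a_S3 = 1/4*a_S0 + 1/12*a_S1 + 0*a_S2 + 0*a_S3 + 1/3*a_S4 + 1/3*a_S5
  a_S4 = 1/12*a_S0 + 1/6*a_S1 + 1/6*a_S2 + 1/6*a_S3 + 1/4*a_S4 + 1/6*a_S5

Substituting a_S0 = 1 and a_S5 = 0, rearrange to (I - Q) a = r where r[i] = P(i -> S0):
  [3/4, 0, 0, -5/12] . (a_S1, a_S2, a_S3, a_S4) = 1/12
  [0, 11/12, -3/4, 0] . (a_S1, a_S2, a_S3, a_S4) = 1/12
  [-1/12, 0, 1, -1/3] . (a_S1, a_S2, a_S3, a_S4) = 1/4
  [-1/6, -1/6, -1/6, 3/4] . (a_S1, a_S2, a_S3, a_S4) = 1/12

Solving yields:
  a_S1 = 602/1933
  a_S2 = 3209/7732
  a_S3 = 3063/7732
  a_S4 = 697/1933

Starting state is S4, so the absorption probability is a_S4 = 697/1933.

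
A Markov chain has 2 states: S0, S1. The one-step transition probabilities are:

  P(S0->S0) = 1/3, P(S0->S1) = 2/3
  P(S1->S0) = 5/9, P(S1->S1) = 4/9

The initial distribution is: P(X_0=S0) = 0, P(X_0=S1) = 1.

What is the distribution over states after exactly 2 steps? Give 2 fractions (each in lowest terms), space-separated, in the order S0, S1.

Answer: 35/81 46/81

Derivation:
Propagating the distribution step by step (d_{t+1} = d_t * P):
d_0 = (S0=0, S1=1)
  d_1[S0] = 0*1/3 + 1*5/9 = 5/9
  d_1[S1] = 0*2/3 + 1*4/9 = 4/9
d_1 = (S0=5/9, S1=4/9)
  d_2[S0] = 5/9*1/3 + 4/9*5/9 = 35/81
  d_2[S1] = 5/9*2/3 + 4/9*4/9 = 46/81
d_2 = (S0=35/81, S1=46/81)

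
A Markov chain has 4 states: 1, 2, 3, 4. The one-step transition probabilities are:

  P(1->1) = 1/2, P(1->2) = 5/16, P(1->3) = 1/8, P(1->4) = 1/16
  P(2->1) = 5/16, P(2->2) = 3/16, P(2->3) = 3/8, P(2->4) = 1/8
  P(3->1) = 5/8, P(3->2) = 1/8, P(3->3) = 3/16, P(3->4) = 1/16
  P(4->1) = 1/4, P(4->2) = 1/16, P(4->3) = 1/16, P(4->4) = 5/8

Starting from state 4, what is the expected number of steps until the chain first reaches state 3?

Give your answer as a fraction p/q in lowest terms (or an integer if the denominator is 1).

Answer: 2624/361

Derivation:
Let h_i = expected steps to first reach 3 from state i.
Boundary: h_3 = 0.
First-step equations for the other states:
  h_1 = 1 + 1/2*h_1 + 5/16*h_2 + 1/8*h_3 + 1/16*h_4
  h_2 = 1 + 5/16*h_1 + 3/16*h_2 + 3/8*h_3 + 1/8*h_4
  h_4 = 1 + 1/4*h_1 + 1/16*h_2 + 1/16*h_3 + 5/8*h_4

Substituting h_3 = 0 and rearranging gives the linear system (I - Q) h = 1:
  [1/2, -5/16, -1/16] . (h_1, h_2, h_4) = 1
  [-5/16, 13/16, -1/8] . (h_1, h_2, h_4) = 1
  [-1/4, -1/16, 3/8] . (h_1, h_2, h_4) = 1

Solving yields:
  h_1 = 2080/361
  h_2 = 1648/361
  h_4 = 2624/361

Starting state is 4, so the expected hitting time is h_4 = 2624/361.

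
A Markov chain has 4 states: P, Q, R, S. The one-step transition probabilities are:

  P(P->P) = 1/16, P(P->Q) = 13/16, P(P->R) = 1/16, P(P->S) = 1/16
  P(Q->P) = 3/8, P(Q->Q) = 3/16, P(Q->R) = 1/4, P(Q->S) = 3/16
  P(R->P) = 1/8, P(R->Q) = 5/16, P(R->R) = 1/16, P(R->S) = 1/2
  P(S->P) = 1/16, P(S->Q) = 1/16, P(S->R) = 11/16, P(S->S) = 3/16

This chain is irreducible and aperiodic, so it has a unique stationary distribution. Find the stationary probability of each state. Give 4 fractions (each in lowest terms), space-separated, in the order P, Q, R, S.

The stationary distribution satisfies pi = pi * P, i.e.:
  pi_P = 1/16*pi_P + 3/8*pi_Q + 1/8*pi_R + 1/16*pi_S
  pi_Q = 13/16*pi_P + 3/16*pi_Q + 5/16*pi_R + 1/16*pi_S
  pi_R = 1/16*pi_P + 1/4*pi_Q + 1/16*pi_R + 11/16*pi_S
  pi_S = 1/16*pi_P + 3/16*pi_Q + 1/2*pi_R + 3/16*pi_S
with normalization: pi_P + pi_Q + pi_R + pi_S = 1.

Using the first 3 balance equations plus normalization, the linear system A*pi = b is:
  [-15/16, 3/8, 1/8, 1/16] . pi = 0
  [13/16, -13/16, 5/16, 1/16] . pi = 0
  [1/16, 1/4, -15/16, 11/16] . pi = 0
  [1, 1, 1, 1] . pi = 1

Solving yields:
  pi_P = 889/5136
  pi_Q = 767/2568
  pi_R = 709/2568
  pi_S = 1295/5136

Verification (pi * P):
  889/5136*1/16 + 767/2568*3/8 + 709/2568*1/8 + 1295/5136*1/16 = 889/5136 = pi_P  (ok)
  889/5136*13/16 + 767/2568*3/16 + 709/2568*5/16 + 1295/5136*1/16 = 767/2568 = pi_Q  (ok)
  889/5136*1/16 + 767/2568*1/4 + 709/2568*1/16 + 1295/5136*11/16 = 709/2568 = pi_R  (ok)
  889/5136*1/16 + 767/2568*3/16 + 709/2568*1/2 + 1295/5136*3/16 = 1295/5136 = pi_S  (ok)

Answer: 889/5136 767/2568 709/2568 1295/5136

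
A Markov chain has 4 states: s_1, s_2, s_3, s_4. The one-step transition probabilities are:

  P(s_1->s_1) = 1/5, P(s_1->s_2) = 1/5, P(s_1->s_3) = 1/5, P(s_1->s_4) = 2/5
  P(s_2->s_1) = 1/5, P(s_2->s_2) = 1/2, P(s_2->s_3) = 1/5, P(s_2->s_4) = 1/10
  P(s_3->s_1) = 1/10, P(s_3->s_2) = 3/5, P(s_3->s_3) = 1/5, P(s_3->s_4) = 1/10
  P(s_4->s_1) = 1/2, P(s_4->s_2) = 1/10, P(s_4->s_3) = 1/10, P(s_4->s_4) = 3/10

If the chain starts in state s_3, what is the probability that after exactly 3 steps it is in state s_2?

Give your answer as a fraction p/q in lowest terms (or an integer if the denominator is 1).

Answer: 99/250

Derivation:
Computing P^3 by repeated multiplication:
P^1 =
  s_1: [1/5, 1/5, 1/5, 2/5]
  s_2: [1/5, 1/2, 1/5, 1/10]
  s_3: [1/10, 3/5, 1/5, 1/10]
  s_4: [1/2, 1/10, 1/10, 3/10]
P^2 =
  s_1: [3/10, 3/10, 4/25, 6/25]
  s_2: [21/100, 21/50, 19/100, 9/50]
  s_3: [21/100, 9/20, 19/100, 3/20]
  s_4: [7/25, 6/25, 17/100, 31/100]
P^3 =
  s_1: [32/125, 33/100, 22/125, 119/500]
  s_2: [47/200, 48/125, 91/500, 199/1000]
  s_3: [113/500, 99/250, 37/200, 193/1000]
  s_4: [69/250, 309/1000, 169/1000, 123/500]

(P^3)[s_3 -> s_2] = 99/250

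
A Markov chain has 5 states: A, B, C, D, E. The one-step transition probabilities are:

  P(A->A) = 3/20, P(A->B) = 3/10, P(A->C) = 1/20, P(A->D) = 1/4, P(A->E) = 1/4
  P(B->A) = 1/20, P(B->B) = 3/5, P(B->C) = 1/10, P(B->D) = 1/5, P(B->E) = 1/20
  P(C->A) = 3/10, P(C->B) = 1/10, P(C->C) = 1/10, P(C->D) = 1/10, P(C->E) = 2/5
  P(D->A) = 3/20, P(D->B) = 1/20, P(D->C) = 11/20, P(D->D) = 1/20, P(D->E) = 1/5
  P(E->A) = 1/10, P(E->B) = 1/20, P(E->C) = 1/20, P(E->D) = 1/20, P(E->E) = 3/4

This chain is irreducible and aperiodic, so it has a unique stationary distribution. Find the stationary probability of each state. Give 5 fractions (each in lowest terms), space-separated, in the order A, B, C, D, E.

The stationary distribution satisfies pi = pi * P, i.e.:
  pi_A = 3/20*pi_A + 1/20*pi_B + 3/10*pi_C + 3/20*pi_D + 1/10*pi_E
  pi_B = 3/10*pi_A + 3/5*pi_B + 1/10*pi_C + 1/20*pi_D + 1/20*pi_E
  pi_C = 1/20*pi_A + 1/10*pi_B + 1/10*pi_C + 11/20*pi_D + 1/20*pi_E
  pi_D = 1/4*pi_A + 1/5*pi_B + 1/10*pi_C + 1/20*pi_D + 1/20*pi_E
  pi_E = 1/4*pi_A + 1/20*pi_B + 2/5*pi_C + 1/5*pi_D + 3/4*pi_E
with normalization: pi_A + pi_B + pi_C + pi_D + pi_E = 1.

Using the first 4 balance equations plus normalization, the linear system A*pi = b is:
  [-17/20, 1/20, 3/10, 3/20, 1/10] . pi = 0
  [3/10, -2/5, 1/10, 1/20, 1/20] . pi = 0
  [1/20, 1/10, -9/10, 11/20, 1/20] . pi = 0
  [1/4, 1/5, 1/10, -19/20, 1/20] . pi = 0
  [1, 1, 1, 1, 1] . pi = 1

Solving yields:
  pi_A = 12/95
  pi_B = 37/190
  pi_C = 23/190
  pi_D = 21/190
  pi_E = 17/38

Verification (pi * P):
  12/95*3/20 + 37/190*1/20 + 23/190*3/10 + 21/190*3/20 + 17/38*1/10 = 12/95 = pi_A  (ok)
  12/95*3/10 + 37/190*3/5 + 23/190*1/10 + 21/190*1/20 + 17/38*1/20 = 37/190 = pi_B  (ok)
  12/95*1/20 + 37/190*1/10 + 23/190*1/10 + 21/190*11/20 + 17/38*1/20 = 23/190 = pi_C  (ok)
  12/95*1/4 + 37/190*1/5 + 23/190*1/10 + 21/190*1/20 + 17/38*1/20 = 21/190 = pi_D  (ok)
  12/95*1/4 + 37/190*1/20 + 23/190*2/5 + 21/190*1/5 + 17/38*3/4 = 17/38 = pi_E  (ok)

Answer: 12/95 37/190 23/190 21/190 17/38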